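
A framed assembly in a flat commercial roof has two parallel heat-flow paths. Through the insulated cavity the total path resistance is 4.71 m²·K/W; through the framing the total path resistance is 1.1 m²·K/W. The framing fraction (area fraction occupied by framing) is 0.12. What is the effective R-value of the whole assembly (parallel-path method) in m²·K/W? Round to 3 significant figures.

3.38 m²·K/W

U_eff = 0.88/4.71 + 0.12/1.1 = 0.1868 + 0.1091 = 0.2959
R_eff = 1/U_eff = 3.379 m²·K/W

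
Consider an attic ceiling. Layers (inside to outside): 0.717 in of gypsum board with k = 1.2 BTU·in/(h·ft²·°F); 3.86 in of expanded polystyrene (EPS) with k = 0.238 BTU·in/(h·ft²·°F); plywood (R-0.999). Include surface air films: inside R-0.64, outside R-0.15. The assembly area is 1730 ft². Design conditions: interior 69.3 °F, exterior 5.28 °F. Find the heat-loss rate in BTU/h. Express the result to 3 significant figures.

5950 BTU/h

0.717/1.2 = 0.5975
3.86/0.238 = 16.22
R_total = 0.64 + 0.5975 + 16.22 + 0.999 + 0.15 = 18.6 ft²·°F·h/BTU
Q = A·ΔT/R = 1730 × (69.3 − 5.28) / 18.6 = 5953 BTU/h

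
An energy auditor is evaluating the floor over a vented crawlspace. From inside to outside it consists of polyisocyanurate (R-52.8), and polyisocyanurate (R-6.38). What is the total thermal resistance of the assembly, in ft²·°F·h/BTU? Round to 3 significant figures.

R_total = 52.8 + 6.38 = 59.18 ft²·°F·h/BTU

59.2 ft²·°F·h/BTU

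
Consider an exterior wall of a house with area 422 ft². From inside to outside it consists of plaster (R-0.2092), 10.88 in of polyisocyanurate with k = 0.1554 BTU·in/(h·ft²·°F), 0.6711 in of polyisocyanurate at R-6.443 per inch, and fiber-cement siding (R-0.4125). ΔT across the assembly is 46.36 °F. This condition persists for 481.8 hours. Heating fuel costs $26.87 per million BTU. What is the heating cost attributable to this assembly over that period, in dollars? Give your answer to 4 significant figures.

3.379 dollars

10.88/0.1554 = 70.013
0.6711 × 6.443 = 4.3239
R_total = 0.2092 + 70.013 + 4.3239 + 0.4125 = 74.958 ft²·°F·h/BTU
Q = 422 × 46.36 / 74.958 = 261 BTU/h
E = 261 × 481.8 = 125750 BTU
Cost = 125750/10⁶ × 26.87 = $3.3789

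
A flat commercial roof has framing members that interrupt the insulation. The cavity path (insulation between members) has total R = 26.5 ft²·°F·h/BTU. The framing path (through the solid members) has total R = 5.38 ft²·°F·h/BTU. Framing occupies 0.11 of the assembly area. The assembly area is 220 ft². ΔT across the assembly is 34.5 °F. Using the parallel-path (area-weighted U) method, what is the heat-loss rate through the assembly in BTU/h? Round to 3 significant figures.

U_eff = 0.89/26.5 + 0.11/5.38 = 0.03358 + 0.02045 = 0.05403
R_eff = 1/U_eff = 18.51 ft²·°F·h/BTU
Q = 220 × 34.5 / 18.51 = 410.1 BTU/h

410 BTU/h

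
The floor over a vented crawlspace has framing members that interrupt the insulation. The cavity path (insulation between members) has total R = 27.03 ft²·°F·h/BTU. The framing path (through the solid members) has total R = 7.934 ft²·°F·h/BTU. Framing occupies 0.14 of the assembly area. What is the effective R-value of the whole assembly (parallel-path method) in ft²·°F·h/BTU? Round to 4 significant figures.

20.22 ft²·°F·h/BTU

U_eff = 0.86/27.03 + 0.14/7.934 = 0.031817 + 0.017646 = 0.049462
R_eff = 1/U_eff = 20.218 ft²·°F·h/BTU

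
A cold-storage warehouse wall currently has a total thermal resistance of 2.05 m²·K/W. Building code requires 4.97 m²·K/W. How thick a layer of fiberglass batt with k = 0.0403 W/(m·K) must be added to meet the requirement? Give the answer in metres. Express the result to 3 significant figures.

ΔR = 4.97 − 2.05 = 2.92 m²·K/W
L = ΔR × k = 2.92 × 0.0403 = 0.1177 m

0.118 m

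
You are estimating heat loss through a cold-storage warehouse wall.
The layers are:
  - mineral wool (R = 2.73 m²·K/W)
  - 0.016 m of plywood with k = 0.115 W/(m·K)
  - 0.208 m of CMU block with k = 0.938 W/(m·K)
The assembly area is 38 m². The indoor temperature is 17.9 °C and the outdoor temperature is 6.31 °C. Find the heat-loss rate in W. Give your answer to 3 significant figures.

142 W

0.016/0.115 = 0.1391
0.208/0.938 = 0.2217
R_total = 2.73 + 0.1391 + 0.2217 = 3.091 m²·K/W
Q = A·ΔT/R = 38 × (17.9 − 6.31) / 3.091 = 142.5 W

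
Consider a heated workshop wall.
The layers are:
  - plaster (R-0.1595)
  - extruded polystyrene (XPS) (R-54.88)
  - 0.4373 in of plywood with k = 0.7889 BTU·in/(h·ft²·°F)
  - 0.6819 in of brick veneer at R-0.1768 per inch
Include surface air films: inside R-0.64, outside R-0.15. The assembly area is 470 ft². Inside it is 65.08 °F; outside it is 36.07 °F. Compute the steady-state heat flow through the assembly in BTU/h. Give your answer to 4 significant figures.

0.4373/0.7889 = 0.55432
0.6819 × 0.1768 = 0.12056
R_total = 0.64 + 0.1595 + 54.88 + 0.55432 + 0.12056 + 0.15 = 56.504 ft²·°F·h/BTU
Q = A·ΔT/R = 470 × (65.08 − 36.07) / 56.504 = 241.3 BTU/h

241.3 BTU/h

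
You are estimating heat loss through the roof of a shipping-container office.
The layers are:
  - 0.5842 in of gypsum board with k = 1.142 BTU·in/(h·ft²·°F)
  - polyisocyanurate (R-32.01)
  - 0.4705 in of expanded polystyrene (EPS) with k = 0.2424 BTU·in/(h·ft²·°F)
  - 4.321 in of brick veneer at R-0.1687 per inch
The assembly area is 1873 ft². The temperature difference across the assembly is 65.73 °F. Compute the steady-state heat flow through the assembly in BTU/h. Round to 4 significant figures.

0.5842/1.142 = 0.51156
0.4705/0.2424 = 1.941
4.321 × 0.1687 = 0.72895
R_total = 0.51156 + 32.01 + 1.941 + 0.72895 = 35.192 ft²·°F·h/BTU
Q = A·ΔT/R = 1873 × 65.73 / 35.192 = 3498.4 BTU/h

3498 BTU/h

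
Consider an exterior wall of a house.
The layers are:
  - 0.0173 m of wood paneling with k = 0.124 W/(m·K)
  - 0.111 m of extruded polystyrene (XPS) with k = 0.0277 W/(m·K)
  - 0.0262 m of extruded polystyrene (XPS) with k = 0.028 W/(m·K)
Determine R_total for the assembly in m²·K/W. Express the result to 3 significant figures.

5.08 m²·K/W

0.0173/0.124 = 0.1395
0.111/0.0277 = 4.007
0.0262/0.028 = 0.9357
R_total = 0.1395 + 4.007 + 0.9357 = 5.082 m²·K/W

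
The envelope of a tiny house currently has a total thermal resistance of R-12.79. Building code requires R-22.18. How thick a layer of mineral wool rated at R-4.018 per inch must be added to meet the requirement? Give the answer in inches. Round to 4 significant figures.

ΔR = 22.18 − 12.79 = 9.39 ft²·°F·h/BTU
L = ΔR / (R/in) = 9.39/4.018 = 2.337 in

2.337 in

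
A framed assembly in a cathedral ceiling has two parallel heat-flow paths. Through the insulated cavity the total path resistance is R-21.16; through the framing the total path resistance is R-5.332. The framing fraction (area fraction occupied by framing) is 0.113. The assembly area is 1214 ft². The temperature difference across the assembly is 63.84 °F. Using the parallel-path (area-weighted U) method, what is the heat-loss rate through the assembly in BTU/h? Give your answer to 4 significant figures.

U_eff = 0.887/21.16 + 0.113/5.332 = 0.041919 + 0.021193 = 0.063112
R_eff = 1/U_eff = 15.845 ft²·°F·h/BTU
Q = 1214 × 63.84 / 15.845 = 4891.3 BTU/h

4891 BTU/h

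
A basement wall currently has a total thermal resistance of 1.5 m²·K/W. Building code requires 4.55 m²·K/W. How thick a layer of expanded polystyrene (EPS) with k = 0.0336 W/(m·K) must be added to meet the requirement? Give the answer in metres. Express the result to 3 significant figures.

0.102 m

ΔR = 4.55 − 1.5 = 3.05 m²·K/W
L = ΔR × k = 3.05 × 0.0336 = 0.1025 m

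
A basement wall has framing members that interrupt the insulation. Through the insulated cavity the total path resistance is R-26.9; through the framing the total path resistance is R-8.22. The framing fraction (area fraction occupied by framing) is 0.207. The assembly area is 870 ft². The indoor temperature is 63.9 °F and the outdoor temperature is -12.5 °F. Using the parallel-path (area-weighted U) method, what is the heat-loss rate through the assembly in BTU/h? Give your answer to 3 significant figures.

3630 BTU/h

U_eff = 0.793/26.9 + 0.207/8.22 = 0.02948 + 0.02518 = 0.05466
R_eff = 1/U_eff = 18.29 ft²·°F·h/BTU
Q = 870 × (63.9 − (-12.5)) / 18.29 = 3633 BTU/h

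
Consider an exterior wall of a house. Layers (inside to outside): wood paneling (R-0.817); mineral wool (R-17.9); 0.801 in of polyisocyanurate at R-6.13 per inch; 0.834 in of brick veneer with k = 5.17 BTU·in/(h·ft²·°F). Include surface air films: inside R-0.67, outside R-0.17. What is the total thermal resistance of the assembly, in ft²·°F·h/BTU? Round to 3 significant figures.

24.6 ft²·°F·h/BTU

0.801 × 6.13 = 4.91
0.834/5.17 = 0.1613
R_total = 0.67 + 0.817 + 17.9 + 4.91 + 0.1613 + 0.17 = 24.63 ft²·°F·h/BTU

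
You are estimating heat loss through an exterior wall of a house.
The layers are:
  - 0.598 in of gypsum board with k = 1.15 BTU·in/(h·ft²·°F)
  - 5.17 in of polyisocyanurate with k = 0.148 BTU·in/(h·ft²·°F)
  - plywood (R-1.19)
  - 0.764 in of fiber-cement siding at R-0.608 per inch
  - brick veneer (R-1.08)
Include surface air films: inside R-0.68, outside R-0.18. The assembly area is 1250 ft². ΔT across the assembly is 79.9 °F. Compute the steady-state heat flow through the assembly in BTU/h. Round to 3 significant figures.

0.598/1.15 = 0.52
5.17/0.148 = 34.93
0.764 × 0.608 = 0.4645
R_total = 0.68 + 0.52 + 34.93 + 1.19 + 0.4645 + 1.08 + 0.18 = 39.05 ft²·°F·h/BTU
Q = A·ΔT/R = 1250 × 79.9 / 39.05 = 2558 BTU/h

2560 BTU/h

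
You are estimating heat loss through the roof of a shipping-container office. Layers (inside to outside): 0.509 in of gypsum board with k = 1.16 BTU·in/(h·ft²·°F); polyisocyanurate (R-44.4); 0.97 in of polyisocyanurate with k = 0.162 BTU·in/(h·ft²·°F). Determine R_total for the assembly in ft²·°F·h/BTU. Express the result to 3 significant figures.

50.8 ft²·°F·h/BTU

0.509/1.16 = 0.4388
0.97/0.162 = 5.988
R_total = 0.4388 + 44.4 + 5.988 = 50.83 ft²·°F·h/BTU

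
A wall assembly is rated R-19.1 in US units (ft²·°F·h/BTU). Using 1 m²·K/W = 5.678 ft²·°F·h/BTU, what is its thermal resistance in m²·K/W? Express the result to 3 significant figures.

R_SI = 19.1/5.678 = 3.364

3.36 m²·K/W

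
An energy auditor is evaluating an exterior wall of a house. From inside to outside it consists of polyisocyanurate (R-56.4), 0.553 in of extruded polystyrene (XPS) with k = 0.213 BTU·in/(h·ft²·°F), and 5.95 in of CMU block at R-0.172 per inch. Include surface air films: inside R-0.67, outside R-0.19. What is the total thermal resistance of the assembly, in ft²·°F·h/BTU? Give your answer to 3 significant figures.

0.553/0.213 = 2.596
5.95 × 0.172 = 1.023
R_total = 0.67 + 56.4 + 2.596 + 1.023 + 0.19 = 60.88 ft²·°F·h/BTU

60.9 ft²·°F·h/BTU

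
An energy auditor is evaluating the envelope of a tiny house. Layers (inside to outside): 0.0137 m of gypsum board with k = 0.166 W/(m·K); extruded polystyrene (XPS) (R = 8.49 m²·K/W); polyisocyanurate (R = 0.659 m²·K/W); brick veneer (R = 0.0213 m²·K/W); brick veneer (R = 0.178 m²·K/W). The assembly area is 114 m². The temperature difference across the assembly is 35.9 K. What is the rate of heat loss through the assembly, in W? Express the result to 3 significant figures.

0.0137/0.166 = 0.08253
R_total = 0.08253 + 8.49 + 0.659 + 0.0213 + 0.178 = 9.431 m²·K/W
Q = A·ΔT/R = 114 × 35.9 / 9.431 = 434 W

434 W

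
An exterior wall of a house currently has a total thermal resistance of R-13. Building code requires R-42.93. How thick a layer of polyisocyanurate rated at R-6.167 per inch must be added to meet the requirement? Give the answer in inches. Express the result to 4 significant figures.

ΔR = 42.93 − 13 = 29.93 ft²·°F·h/BTU
L = ΔR / (R/in) = 29.93/6.167 = 4.8533 in

4.853 in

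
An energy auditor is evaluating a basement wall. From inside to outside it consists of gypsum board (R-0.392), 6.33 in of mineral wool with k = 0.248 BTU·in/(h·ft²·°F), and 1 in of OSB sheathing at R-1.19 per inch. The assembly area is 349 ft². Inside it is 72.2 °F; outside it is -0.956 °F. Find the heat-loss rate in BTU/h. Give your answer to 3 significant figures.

942 BTU/h

6.33/0.248 = 25.52
1 × 1.19 = 1.19
R_total = 0.392 + 25.52 + 1.19 = 27.11 ft²·°F·h/BTU
Q = A·ΔT/R = 349 × (72.2 − (-0.956)) / 27.11 = 941.9 BTU/h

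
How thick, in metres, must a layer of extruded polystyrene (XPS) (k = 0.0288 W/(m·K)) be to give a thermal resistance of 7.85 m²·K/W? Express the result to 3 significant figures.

L = R·k = 7.85 × 0.0288 = 0.2261 m

0.226 m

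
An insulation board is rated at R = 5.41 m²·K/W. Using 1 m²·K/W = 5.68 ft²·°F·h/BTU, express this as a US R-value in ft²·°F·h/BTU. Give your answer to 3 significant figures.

R_US = 5.41 × 5.68 = 30.73

30.7 ft²·°F·h/BTU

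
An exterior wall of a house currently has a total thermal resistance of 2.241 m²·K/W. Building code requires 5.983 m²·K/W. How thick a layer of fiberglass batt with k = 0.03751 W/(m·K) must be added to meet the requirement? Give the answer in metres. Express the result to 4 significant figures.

ΔR = 5.983 − 2.241 = 3.742 m²·K/W
L = ΔR × k = 3.742 × 0.03751 = 0.14036 m

0.1404 m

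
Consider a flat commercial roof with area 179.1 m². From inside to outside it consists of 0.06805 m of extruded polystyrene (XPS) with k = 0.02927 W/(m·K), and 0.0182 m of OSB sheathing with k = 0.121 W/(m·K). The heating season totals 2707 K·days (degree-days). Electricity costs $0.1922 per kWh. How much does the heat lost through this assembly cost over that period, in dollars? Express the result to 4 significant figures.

0.06805/0.02927 = 2.3249
0.0182/0.121 = 0.15041
R_total = 2.3249 + 0.15041 = 2.4753 m²·K/W
E = A × HDD × 24 / R / 1000 = 179.1 × 2707 × 24 / 2.4753 / 1000 = 4700.7 kWh
Cost = 4700.7 × 0.1922 = $903.48

903.5 dollars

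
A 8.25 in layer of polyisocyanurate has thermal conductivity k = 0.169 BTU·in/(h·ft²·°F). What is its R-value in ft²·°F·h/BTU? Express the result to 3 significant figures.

48.8 ft²·°F·h/BTU

R = L/k = 8.25/0.169 = 48.82 ft²·°F·h/BTU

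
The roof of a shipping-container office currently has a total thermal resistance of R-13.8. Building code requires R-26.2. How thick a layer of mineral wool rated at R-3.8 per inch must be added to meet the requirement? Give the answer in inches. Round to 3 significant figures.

3.26 in

ΔR = 26.2 − 13.8 = 12.4 ft²·°F·h/BTU
L = ΔR / (R/in) = 12.4/3.8 = 3.263 in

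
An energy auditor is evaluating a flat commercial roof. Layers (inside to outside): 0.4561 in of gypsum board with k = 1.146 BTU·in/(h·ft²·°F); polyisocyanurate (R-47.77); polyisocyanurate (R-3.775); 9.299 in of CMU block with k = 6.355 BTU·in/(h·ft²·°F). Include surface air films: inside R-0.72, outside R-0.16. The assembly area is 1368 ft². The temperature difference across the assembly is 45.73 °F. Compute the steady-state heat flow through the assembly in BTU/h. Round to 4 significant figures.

0.4561/1.146 = 0.39799
9.299/6.355 = 1.4633
R_total = 0.72 + 0.39799 + 47.77 + 3.775 + 1.4633 + 0.16 = 54.286 ft²·°F·h/BTU
Q = A·ΔT/R = 1368 × 45.73 / 54.286 = 1152.4 BTU/h

1152 BTU/h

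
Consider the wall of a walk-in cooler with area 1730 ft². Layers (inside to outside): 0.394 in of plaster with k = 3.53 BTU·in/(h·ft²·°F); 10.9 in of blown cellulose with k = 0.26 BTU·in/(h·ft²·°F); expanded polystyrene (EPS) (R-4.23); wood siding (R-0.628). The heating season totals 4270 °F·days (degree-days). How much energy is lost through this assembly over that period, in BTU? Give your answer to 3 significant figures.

0.394/3.53 = 0.1116
10.9/0.26 = 41.92
R_total = 0.1116 + 41.92 + 4.23 + 0.628 = 46.89 ft²·°F·h/BTU
E = A × HDD × 24 / R = 1730 × 4270 × 24 / 46.89 = 3781000 BTU

3780000 BTU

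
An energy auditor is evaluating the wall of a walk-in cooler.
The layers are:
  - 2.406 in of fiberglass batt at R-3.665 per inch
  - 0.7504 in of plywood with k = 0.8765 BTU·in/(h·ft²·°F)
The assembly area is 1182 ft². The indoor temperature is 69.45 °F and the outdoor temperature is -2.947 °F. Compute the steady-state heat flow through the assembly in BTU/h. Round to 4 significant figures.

2.406 × 3.665 = 8.818
0.7504/0.8765 = 0.85613
R_total = 8.818 + 0.85613 = 9.6741 ft²·°F·h/BTU
Q = A·ΔT/R = 1182 × (69.45 − (-2.947)) / 9.6741 = 8845.6 BTU/h

8846 BTU/h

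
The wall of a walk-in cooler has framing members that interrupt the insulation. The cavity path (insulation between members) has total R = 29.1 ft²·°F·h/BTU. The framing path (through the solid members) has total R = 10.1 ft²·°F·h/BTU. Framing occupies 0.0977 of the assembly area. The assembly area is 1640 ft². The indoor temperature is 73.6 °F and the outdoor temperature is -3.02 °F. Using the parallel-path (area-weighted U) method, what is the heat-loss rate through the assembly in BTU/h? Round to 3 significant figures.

U_eff = 0.9023/29.1 + 0.0977/10.1 = 0.03101 + 0.009673 = 0.04068
R_eff = 1/U_eff = 24.58 ft²·°F·h/BTU
Q = 1640 × (73.6 − (-3.02)) / 24.58 = 5112 BTU/h

5110 BTU/h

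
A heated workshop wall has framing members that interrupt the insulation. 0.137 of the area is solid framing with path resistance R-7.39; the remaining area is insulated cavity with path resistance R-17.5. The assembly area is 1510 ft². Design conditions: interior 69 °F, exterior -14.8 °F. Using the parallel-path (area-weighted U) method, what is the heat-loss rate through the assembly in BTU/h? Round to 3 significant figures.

8590 BTU/h

U_eff = 0.863/17.5 + 0.137/7.39 = 0.04931 + 0.01854 = 0.06785
R_eff = 1/U_eff = 14.74 ft²·°F·h/BTU
Q = 1510 × (69 − (-14.8)) / 14.74 = 8586 BTU/h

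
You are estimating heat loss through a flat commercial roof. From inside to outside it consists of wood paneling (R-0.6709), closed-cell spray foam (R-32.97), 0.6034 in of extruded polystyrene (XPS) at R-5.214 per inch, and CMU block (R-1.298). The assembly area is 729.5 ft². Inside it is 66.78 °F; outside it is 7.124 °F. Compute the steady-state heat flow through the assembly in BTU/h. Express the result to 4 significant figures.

1143 BTU/h

0.6034 × 5.214 = 3.1461
R_total = 0.6709 + 32.97 + 3.1461 + 1.298 = 38.085 ft²·°F·h/BTU
Q = A·ΔT/R = 729.5 × (66.78 − 7.124) / 38.085 = 1142.7 BTU/h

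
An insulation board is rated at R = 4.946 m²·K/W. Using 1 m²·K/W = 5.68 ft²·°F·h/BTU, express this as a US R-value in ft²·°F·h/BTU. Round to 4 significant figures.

R_US = 4.946 × 5.68 = 28.093

28.09 ft²·°F·h/BTU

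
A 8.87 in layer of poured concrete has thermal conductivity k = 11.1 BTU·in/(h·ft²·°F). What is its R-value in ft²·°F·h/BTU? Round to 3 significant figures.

0.799 ft²·°F·h/BTU

R = L/k = 8.87/11.1 = 0.7991 ft²·°F·h/BTU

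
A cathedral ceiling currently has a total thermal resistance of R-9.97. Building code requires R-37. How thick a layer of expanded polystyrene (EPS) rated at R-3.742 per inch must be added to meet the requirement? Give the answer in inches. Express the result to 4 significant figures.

ΔR = 37 − 9.97 = 27.03 ft²·°F·h/BTU
L = ΔR / (R/in) = 27.03/3.742 = 7.2234 in

7.223 in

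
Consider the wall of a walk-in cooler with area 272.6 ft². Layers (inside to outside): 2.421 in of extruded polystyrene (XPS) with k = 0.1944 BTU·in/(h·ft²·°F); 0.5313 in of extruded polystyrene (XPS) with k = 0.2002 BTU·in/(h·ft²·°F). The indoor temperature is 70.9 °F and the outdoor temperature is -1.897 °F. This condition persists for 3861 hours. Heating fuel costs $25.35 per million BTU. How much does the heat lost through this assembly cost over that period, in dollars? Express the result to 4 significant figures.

128.6 dollars

2.421/0.1944 = 12.454
0.5313/0.2002 = 2.6538
R_total = 12.454 + 2.6538 = 15.108 ft²·°F·h/BTU
Q = 272.6 × (70.9 − (-1.897)) / 15.108 = 1313.5 BTU/h
E = 1313.5 × 3861 = 5071600 BTU
Cost = 5071600/10⁶ × 25.35 = $128.57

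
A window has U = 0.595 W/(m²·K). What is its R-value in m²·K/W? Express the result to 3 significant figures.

R = 1/U = 1/0.595 = 1.681

1.68 m²·K/W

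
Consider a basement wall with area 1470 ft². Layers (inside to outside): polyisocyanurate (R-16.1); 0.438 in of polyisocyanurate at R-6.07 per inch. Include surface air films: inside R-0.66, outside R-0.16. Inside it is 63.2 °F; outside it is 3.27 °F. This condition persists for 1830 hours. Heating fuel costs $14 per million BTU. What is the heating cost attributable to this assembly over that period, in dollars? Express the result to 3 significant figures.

0.438 × 6.07 = 2.659
R_total = 0.66 + 16.1 + 2.659 + 0.16 = 19.58 ft²·°F·h/BTU
Q = 1470 × (63.2 − 3.27) / 19.58 = 4500 BTU/h
E = 4500 × 1830 = 8234000 BTU
Cost = 8234000/10⁶ × 14 = $115.3

115 dollars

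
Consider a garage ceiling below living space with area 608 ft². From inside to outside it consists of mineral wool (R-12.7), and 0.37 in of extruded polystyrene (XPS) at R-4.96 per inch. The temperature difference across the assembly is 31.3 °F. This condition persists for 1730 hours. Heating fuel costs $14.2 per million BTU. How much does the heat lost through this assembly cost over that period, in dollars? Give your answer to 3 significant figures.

0.37 × 4.96 = 1.835
R_total = 12.7 + 1.835 = 14.54 ft²·°F·h/BTU
Q = 608 × 31.3 / 14.54 = 1309 BTU/h
E = 1309 × 1730 = 2265000 BTU
Cost = 2265000/10⁶ × 14.2 = $32.16

32.2 dollars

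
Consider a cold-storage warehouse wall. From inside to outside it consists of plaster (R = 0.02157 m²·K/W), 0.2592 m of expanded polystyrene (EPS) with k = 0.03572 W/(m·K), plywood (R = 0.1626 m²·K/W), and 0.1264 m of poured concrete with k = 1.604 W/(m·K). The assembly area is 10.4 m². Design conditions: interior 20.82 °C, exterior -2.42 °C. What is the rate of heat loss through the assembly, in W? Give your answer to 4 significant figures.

32.14 W

0.2592/0.03572 = 7.2564
0.1264/1.604 = 0.078803
R_total = 0.02157 + 7.2564 + 0.1626 + 0.078803 = 7.5194 m²·K/W
Q = A·ΔT/R = 10.4 × (20.82 − (-2.42)) / 7.5194 = 32.143 W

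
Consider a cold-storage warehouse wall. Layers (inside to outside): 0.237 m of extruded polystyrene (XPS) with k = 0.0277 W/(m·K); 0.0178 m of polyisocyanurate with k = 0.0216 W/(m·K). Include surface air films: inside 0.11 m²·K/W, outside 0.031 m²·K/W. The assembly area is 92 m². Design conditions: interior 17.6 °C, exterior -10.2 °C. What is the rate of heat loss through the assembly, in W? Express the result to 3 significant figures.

269 W

0.237/0.0277 = 8.556
0.0178/0.0216 = 0.8241
R_total = 0.11 + 8.556 + 0.8241 + 0.031 = 9.521 m²·K/W
Q = A·ΔT/R = 92 × (17.6 − (-10.2)) / 9.521 = 268.6 W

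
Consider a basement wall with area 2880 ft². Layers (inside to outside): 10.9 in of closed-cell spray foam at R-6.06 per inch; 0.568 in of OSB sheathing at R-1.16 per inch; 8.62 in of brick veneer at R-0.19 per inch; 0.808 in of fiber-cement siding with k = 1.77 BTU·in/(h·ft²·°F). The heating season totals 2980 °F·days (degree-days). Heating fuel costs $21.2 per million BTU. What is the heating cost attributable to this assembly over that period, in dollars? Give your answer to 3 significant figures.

10.9 × 6.06 = 66.05
0.568 × 1.16 = 0.6589
8.62 × 0.19 = 1.638
0.808/1.77 = 0.4565
R_total = 66.05 + 0.6589 + 1.638 + 0.4565 = 68.81 ft²·°F·h/BTU
E = A × HDD × 24 / R = 2880 × 2980 × 24 / 68.81 = 2994000 BTU
Cost = 2994000/10⁶ × 21.2 = $63.46

63.5 dollars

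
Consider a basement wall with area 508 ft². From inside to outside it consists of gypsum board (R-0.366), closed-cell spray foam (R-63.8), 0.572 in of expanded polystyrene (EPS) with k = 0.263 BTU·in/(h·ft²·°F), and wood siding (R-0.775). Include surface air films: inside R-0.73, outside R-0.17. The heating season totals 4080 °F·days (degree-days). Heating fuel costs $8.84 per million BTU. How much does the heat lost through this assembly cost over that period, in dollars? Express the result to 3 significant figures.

0.572/0.263 = 2.175
R_total = 0.73 + 0.366 + 63.8 + 2.175 + 0.775 + 0.17 = 68.02 ft²·°F·h/BTU
E = A × HDD × 24 / R = 508 × 4080 × 24 / 68.02 = 731300 BTU
Cost = 731300/10⁶ × 8.84 = $6.465

6.47 dollars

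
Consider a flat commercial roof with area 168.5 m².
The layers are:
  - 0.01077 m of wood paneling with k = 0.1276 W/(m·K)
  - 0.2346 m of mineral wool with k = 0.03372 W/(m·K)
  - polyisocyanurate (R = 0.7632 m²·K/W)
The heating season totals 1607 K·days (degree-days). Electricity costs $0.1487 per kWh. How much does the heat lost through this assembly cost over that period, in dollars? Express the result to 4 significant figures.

123.8 dollars

0.01077/0.1276 = 0.084404
0.2346/0.03372 = 6.9573
R_total = 0.084404 + 6.9573 + 0.7632 = 7.8049 m²·K/W
E = A × HDD × 24 / R / 1000 = 168.5 × 1607 × 24 / 7.8049 / 1000 = 832.64 kWh
Cost = 832.64 × 0.1487 = $123.81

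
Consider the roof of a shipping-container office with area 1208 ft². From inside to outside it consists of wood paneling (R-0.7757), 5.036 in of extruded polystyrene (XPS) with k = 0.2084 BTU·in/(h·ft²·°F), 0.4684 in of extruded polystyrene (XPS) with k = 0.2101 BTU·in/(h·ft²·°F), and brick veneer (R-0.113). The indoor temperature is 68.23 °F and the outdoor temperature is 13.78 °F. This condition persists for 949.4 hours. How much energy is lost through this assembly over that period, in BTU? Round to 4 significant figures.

2289000 BTU

5.036/0.2084 = 24.165
0.4684/0.2101 = 2.2294
R_total = 0.7757 + 24.165 + 2.2294 + 0.113 = 27.283 ft²·°F·h/BTU
Q = 1208 × (68.23 − 13.78) / 27.283 = 2410.8 BTU/h
E = 2410.8 × 949.4 = 2288900 BTU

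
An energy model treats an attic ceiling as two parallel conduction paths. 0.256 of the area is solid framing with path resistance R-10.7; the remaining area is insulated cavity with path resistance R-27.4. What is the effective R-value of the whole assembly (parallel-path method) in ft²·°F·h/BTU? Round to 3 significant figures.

19.6 ft²·°F·h/BTU

U_eff = 0.744/27.4 + 0.256/10.7 = 0.02715 + 0.02393 = 0.05108
R_eff = 1/U_eff = 19.58 ft²·°F·h/BTU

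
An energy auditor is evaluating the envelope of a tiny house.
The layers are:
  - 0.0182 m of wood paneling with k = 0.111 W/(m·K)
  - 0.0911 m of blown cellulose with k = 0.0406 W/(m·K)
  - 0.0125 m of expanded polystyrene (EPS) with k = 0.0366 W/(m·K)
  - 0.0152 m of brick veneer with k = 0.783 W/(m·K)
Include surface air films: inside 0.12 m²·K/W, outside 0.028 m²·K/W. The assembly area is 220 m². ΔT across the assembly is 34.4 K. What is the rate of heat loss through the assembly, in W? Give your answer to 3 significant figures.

0.0182/0.111 = 0.164
0.0911/0.0406 = 2.244
0.0125/0.0366 = 0.3415
0.0152/0.783 = 0.01941
R_total = 0.12 + 0.164 + 2.244 + 0.3415 + 0.01941 + 0.028 = 2.917 m²·K/W
Q = A·ΔT/R = 220 × 34.4 / 2.917 = 2595 W

2590 W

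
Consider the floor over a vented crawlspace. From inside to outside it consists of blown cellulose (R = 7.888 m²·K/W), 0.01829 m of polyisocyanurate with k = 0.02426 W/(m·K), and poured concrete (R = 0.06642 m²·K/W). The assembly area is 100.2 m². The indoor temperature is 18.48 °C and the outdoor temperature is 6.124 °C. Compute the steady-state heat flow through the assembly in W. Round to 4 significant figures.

0.01829/0.02426 = 0.75392
R_total = 7.888 + 0.75392 + 0.06642 = 8.7083 m²·K/W
Q = A·ΔT/R = 100.2 × (18.48 − 6.124) / 8.7083 = 142.17 W

142.2 W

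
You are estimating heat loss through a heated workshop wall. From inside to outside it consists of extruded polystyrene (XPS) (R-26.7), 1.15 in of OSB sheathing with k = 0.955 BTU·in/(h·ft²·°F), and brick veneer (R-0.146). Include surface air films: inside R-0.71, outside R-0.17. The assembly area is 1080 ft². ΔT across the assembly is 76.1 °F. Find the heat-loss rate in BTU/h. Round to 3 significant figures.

2840 BTU/h

1.15/0.955 = 1.204
R_total = 0.71 + 26.7 + 1.204 + 0.146 + 0.17 = 28.93 ft²·°F·h/BTU
Q = A·ΔT/R = 1080 × 76.1 / 28.93 = 2841 BTU/h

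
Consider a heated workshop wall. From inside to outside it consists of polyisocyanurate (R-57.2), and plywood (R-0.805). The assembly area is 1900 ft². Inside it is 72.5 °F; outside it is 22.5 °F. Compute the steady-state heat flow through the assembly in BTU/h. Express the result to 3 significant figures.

R_total = 57.2 + 0.805 = 58.01 ft²·°F·h/BTU
Q = A·ΔT/R = 1900 × (72.5 − 22.5) / 58.01 = 1638 BTU/h

1640 BTU/h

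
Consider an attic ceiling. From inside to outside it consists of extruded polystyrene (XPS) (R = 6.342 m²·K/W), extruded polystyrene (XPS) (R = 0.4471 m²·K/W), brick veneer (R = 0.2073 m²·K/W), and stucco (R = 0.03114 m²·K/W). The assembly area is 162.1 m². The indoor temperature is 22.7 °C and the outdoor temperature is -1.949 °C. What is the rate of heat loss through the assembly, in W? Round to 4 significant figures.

R_total = 6.342 + 0.4471 + 0.2073 + 0.03114 = 7.0275 m²·K/W
Q = A·ΔT/R = 162.1 × (22.7 − (-1.949)) / 7.0275 = 568.56 W

568.6 W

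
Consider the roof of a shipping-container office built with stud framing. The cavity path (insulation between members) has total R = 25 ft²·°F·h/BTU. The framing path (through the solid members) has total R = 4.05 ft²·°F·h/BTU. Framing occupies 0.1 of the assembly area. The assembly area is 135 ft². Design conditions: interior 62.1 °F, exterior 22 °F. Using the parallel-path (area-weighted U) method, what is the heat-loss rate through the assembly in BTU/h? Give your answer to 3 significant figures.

329 BTU/h

U_eff = 0.9/25 + 0.1/4.05 = 0.036 + 0.02469 = 0.06069
R_eff = 1/U_eff = 16.48 ft²·°F·h/BTU
Q = 135 × (62.1 − 22) / 16.48 = 328.6 BTU/h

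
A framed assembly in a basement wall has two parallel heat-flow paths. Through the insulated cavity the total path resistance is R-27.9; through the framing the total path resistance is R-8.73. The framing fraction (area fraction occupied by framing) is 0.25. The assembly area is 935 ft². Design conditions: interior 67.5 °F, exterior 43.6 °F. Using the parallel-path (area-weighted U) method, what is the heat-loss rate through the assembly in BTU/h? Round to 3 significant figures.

U_eff = 0.75/27.9 + 0.25/8.73 = 0.02688 + 0.02864 = 0.05552
R_eff = 1/U_eff = 18.01 ft²·°F·h/BTU
Q = 935 × (67.5 − 43.6) / 18.01 = 1241 BTU/h

1240 BTU/h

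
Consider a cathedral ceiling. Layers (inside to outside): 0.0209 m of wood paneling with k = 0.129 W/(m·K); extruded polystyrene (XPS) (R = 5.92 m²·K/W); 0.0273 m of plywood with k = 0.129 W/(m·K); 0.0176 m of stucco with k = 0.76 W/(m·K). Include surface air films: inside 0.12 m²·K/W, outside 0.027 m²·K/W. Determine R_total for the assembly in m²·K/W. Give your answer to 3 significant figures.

0.0209/0.129 = 0.162
0.0273/0.129 = 0.2116
0.0176/0.76 = 0.02316
R_total = 0.12 + 0.162 + 5.92 + 0.2116 + 0.02316 + 0.027 = 6.464 m²·K/W

6.46 m²·K/W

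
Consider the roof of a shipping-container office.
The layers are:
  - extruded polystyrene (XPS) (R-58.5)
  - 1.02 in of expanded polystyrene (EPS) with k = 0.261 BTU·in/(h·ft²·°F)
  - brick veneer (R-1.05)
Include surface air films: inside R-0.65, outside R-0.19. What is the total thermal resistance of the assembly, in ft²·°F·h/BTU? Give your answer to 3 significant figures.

64.3 ft²·°F·h/BTU

1.02/0.261 = 3.908
R_total = 0.65 + 58.5 + 3.908 + 1.05 + 0.19 = 64.3 ft²·°F·h/BTU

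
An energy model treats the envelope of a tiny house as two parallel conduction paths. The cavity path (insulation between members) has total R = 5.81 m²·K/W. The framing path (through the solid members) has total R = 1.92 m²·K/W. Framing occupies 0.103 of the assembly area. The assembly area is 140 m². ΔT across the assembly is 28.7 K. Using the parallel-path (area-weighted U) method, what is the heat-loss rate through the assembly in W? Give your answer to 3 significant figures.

U_eff = 0.897/5.81 + 0.103/1.92 = 0.1544 + 0.05365 = 0.208
R_eff = 1/U_eff = 4.807 m²·K/W
Q = 140 × 28.7 / 4.807 = 835.9 W

836 W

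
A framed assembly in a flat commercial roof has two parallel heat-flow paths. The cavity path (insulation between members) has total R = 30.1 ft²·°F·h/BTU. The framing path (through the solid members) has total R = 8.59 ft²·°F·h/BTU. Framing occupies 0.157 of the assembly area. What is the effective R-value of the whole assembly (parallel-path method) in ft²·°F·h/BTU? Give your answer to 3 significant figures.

21.6 ft²·°F·h/BTU

U_eff = 0.843/30.1 + 0.157/8.59 = 0.02801 + 0.01828 = 0.04628
R_eff = 1/U_eff = 21.61 ft²·°F·h/BTU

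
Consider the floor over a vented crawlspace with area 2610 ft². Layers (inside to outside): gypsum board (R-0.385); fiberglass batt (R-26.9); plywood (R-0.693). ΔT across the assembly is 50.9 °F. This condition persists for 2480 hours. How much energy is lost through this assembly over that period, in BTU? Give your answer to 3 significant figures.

R_total = 0.385 + 26.9 + 0.693 = 27.98 ft²·°F·h/BTU
Q = 2610 × 50.9 / 27.98 = 4748 BTU/h
E = 4748 × 2480 = 11780000 BTU

11800000 BTU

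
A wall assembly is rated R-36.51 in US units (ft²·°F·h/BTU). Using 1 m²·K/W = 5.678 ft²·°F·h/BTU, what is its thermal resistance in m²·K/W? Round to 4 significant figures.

R_SI = 36.51/5.678 = 6.4301

6.430 m²·K/W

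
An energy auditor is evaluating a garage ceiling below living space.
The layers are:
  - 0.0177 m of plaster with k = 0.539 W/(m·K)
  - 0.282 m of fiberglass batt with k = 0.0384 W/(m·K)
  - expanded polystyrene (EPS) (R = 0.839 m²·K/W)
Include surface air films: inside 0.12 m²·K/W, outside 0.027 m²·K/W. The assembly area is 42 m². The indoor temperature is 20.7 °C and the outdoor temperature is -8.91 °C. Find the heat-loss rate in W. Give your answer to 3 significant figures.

149 W

0.0177/0.539 = 0.03284
0.282/0.0384 = 7.344
R_total = 0.12 + 0.03284 + 7.344 + 0.839 + 0.027 = 8.363 m²·K/W
Q = A·ΔT/R = 42 × (20.7 − (-8.91)) / 8.363 = 148.7 W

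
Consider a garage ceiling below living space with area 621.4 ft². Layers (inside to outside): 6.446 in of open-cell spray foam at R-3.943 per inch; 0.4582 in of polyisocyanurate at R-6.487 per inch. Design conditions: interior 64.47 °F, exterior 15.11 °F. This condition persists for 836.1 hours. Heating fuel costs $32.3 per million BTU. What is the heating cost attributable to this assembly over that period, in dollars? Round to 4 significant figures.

6.446 × 3.943 = 25.417
0.4582 × 6.487 = 2.9723
R_total = 25.417 + 2.9723 = 28.389 ft²·°F·h/BTU
Q = 621.4 × (64.47 − 15.11) / 28.389 = 1080.4 BTU/h
E = 1080.4 × 836.1 = 903350 BTU
Cost = 903350/10⁶ × 32.3 = $29.178

29.18 dollars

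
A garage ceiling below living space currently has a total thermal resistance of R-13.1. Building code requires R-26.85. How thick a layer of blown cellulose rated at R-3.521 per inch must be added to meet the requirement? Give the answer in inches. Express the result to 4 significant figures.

3.905 in

ΔR = 26.85 − 13.1 = 13.75 ft²·°F·h/BTU
L = ΔR / (R/in) = 13.75/3.521 = 3.9051 in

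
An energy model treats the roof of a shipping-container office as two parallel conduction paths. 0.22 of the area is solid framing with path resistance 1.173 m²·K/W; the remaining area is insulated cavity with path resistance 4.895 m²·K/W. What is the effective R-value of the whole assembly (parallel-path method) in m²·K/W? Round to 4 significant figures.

U_eff = 0.78/4.895 + 0.22/1.173 = 0.15935 + 0.18755 = 0.3469
R_eff = 1/U_eff = 2.8827 m²·K/W

2.883 m²·K/W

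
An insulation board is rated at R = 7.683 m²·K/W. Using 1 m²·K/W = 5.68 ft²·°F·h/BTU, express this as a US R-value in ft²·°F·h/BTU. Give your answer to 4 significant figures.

43.64 ft²·°F·h/BTU

R_US = 7.683 × 5.68 = 43.639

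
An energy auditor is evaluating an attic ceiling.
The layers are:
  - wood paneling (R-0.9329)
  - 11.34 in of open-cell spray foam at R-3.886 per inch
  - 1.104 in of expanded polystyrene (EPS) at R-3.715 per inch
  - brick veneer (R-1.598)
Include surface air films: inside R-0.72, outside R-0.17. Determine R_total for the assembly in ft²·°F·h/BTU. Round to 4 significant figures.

51.59 ft²·°F·h/BTU

11.34 × 3.886 = 44.067
1.104 × 3.715 = 4.1014
R_total = 0.72 + 0.9329 + 44.067 + 4.1014 + 1.598 + 0.17 = 51.59 ft²·°F·h/BTU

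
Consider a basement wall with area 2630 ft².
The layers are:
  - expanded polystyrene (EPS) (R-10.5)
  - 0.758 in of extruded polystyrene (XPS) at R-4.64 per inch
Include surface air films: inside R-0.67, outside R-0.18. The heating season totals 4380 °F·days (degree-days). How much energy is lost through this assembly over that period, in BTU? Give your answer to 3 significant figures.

0.758 × 4.64 = 3.517
R_total = 0.67 + 10.5 + 3.517 + 0.18 = 14.87 ft²·°F·h/BTU
E = A × HDD × 24 / R = 2630 × 4380 × 24 / 14.87 = 18600000 BTU

18600000 BTU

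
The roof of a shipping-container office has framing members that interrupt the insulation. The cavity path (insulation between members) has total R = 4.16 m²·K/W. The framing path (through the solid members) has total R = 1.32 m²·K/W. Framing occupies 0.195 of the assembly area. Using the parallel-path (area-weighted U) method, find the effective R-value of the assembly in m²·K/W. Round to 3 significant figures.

2.93 m²·K/W

U_eff = 0.805/4.16 + 0.195/1.32 = 0.1935 + 0.1477 = 0.3412
R_eff = 1/U_eff = 2.931 m²·K/W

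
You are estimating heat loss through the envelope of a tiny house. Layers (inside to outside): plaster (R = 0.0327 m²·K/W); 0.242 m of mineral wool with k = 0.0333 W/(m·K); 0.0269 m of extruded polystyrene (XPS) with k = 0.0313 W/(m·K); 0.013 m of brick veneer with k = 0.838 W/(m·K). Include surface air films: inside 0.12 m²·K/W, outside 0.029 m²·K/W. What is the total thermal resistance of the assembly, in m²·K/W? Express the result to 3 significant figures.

8.32 m²·K/W

0.242/0.0333 = 7.267
0.0269/0.0313 = 0.8594
0.013/0.838 = 0.01551
R_total = 0.12 + 0.0327 + 7.267 + 0.8594 + 0.01551 + 0.029 = 8.324 m²·K/W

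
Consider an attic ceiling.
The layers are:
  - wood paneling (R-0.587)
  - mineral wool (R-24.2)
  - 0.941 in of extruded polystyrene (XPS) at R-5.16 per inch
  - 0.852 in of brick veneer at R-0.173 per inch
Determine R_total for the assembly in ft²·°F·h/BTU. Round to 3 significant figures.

29.8 ft²·°F·h/BTU

0.941 × 5.16 = 4.856
0.852 × 0.173 = 0.1474
R_total = 0.587 + 24.2 + 4.856 + 0.1474 = 29.79 ft²·°F·h/BTU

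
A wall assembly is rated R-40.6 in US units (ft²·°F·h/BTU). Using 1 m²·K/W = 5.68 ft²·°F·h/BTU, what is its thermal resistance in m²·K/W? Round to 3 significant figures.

7.15 m²·K/W

R_SI = 40.6/5.68 = 7.148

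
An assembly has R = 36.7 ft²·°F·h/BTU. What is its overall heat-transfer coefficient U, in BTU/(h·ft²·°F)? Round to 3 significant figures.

0.0272 BTU/(h·ft²·°F)

U = 1/R = 1/36.7 = 0.02725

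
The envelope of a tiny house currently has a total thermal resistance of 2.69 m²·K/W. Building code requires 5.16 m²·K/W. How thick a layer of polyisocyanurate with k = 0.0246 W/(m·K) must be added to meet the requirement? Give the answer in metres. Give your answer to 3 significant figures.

0.0608 m

ΔR = 5.16 − 2.69 = 2.47 m²·K/W
L = ΔR × k = 2.47 × 0.0246 = 0.06076 m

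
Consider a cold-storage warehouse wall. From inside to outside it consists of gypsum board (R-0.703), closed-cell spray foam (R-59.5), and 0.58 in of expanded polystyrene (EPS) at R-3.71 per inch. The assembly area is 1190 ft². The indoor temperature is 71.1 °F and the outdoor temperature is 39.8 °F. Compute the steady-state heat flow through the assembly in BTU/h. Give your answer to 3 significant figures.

0.58 × 3.71 = 2.152
R_total = 0.703 + 59.5 + 2.152 = 62.35 ft²·°F·h/BTU
Q = A·ΔT/R = 1190 × (71.1 − 39.8) / 62.35 = 597.3 BTU/h

597 BTU/h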